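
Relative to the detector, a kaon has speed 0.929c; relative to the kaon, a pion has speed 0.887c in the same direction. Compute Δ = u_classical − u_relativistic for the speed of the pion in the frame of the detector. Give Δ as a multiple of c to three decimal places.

Galilean: u_cl = 0.887 + 0.929 = 1.8160.
Relativistic: u_rel = (0.887 + 0.929) / (1 + 0.887·0.929) = 1.8160/1.8240 = 0.9956.
Δ = 1.8160 − 0.9956 = 0.8204.
(The classical prediction exceeds c; the relativistic result does not.)

Δ = 0.820c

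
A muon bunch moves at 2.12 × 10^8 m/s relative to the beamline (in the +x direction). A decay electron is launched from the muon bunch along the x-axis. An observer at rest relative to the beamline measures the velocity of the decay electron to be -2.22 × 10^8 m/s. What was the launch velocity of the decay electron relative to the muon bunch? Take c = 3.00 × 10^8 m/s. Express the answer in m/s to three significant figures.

v = 0.707c, u = -0.740c.
Invert the composition law: u' = (u − v)/(1 − uv/c²).
u' = (-0.740 − 0.707) / (1 − (-0.740)(0.707)) = -1.4467/1.5229 = -0.9499.
u' = -0.9499 × 3.00 × 10^8 m/s.

-2.85 × 10^8 m/s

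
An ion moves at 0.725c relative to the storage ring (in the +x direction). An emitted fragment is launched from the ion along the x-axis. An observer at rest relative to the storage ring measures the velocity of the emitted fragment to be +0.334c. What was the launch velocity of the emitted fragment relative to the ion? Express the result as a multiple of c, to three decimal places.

Invert the composition law: u' = (u − v)/(1 − uv/c²).
u' = (0.334 − 0.725) / (1 − (0.334)(0.725)) = -0.3910/0.7579 = -0.5159.

-0.516c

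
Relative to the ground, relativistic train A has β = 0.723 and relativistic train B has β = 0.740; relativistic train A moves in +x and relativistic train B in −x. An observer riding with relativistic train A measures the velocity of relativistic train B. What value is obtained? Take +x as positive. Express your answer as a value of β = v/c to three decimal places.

β = -0.953

β_A = 0.723, β_B = -0.740.
Transform to A's frame with the inverse velocity-addition law: u' = (u − v)/(1 − uv/c²), taking u = β_B and v = β_A.
u' = (-0.740 − 0.723) / (1 − (0.723)(-0.740)) = -1.4630/1.5350 = -0.9531.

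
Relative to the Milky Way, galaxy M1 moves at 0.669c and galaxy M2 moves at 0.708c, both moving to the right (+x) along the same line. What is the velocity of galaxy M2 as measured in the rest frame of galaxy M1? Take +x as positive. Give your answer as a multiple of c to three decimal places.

+0.074c

β_A = 0.669, β_B = 0.708.
Transform to A's frame with the inverse velocity-addition law: u' = (u − v)/(1 − uv/c²), taking u = β_B and v = β_A.
u' = (0.708 − 0.669) / (1 − (0.669)(0.708)) = 0.0390/0.5263 = 0.0741.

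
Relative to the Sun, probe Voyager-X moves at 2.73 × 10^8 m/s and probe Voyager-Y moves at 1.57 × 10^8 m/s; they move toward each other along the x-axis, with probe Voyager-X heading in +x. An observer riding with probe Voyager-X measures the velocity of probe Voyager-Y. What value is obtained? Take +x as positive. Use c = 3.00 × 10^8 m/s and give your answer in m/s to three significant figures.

β_A = 0.910, β_B = -0.523 (dividing each by c = 3.00 × 10^8 m/s).
Transform to A's frame with the inverse velocity-addition law: u' = (u − v)/(1 − uv/c²), taking u = β_B and v = β_A.
u' = (-0.523 − 0.910) / (1 − (0.910)(-0.523)) = -1.4333/1.4762 = -0.9709.
u' = -0.9709 × 3.00 × 10^8 m/s.

-2.91 × 10^8 m/s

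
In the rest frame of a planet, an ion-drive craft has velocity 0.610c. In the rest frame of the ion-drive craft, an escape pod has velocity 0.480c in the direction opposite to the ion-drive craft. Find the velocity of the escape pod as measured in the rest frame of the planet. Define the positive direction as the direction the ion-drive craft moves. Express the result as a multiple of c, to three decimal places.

+0.184c

With v = 0.610 and u' = -0.480 (in units of c),
u = (u' + v)/(1 + u'v/c²):
u = (-0.480 + 0.610) / (1 + (-0.480)·0.610) = 0.1300/0.7072 = 0.1838
(Galilean addition would give +0.130c.)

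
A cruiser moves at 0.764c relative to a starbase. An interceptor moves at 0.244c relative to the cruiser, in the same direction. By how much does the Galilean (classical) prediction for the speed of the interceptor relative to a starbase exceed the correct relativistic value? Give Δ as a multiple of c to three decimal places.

Galilean: u_cl = 0.244 + 0.764 = 1.0080.
Relativistic: u_rel = (0.244 + 0.764) / (1 + 0.244·0.764) = 1.0080/1.1864 = 0.8496.
Δ = 1.0080 − 0.8496 = 0.1584.
(The classical prediction exceeds c; the relativistic result does not.)

Δ = 0.158c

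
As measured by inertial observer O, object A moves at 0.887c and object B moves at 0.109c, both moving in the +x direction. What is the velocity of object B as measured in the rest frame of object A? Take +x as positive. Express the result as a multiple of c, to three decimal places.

β_A = 0.887, β_B = 0.109.
Transform to A's frame with the inverse velocity-addition law: u' = (u − v)/(1 − uv/c²), taking u = β_B and v = β_A.
u' = (0.109 − 0.887) / (1 − (0.887)(0.109)) = -0.7780/0.9033 = -0.8613.

-0.861c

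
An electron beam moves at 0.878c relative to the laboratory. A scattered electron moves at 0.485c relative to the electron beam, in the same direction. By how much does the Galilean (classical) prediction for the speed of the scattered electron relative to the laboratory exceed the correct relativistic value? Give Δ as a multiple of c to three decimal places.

Δ = 0.407c

Galilean: u_cl = 0.485 + 0.878 = 1.3630.
Relativistic: u_rel = (0.485 + 0.878) / (1 + 0.485·0.878) = 1.3630/1.4258 = 0.9559.
Δ = 1.3630 − 0.9559 = 0.4071.
(The classical prediction exceeds c; the relativistic result does not.)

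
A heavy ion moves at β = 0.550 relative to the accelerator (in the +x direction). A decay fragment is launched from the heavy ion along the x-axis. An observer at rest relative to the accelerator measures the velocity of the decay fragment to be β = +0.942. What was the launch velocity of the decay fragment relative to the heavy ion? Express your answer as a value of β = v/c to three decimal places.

Invert the composition law: u' = (u − v)/(1 − uv/c²).
u' = (0.942 − 0.550) / (1 − (0.942)(0.550)) = 0.3920/0.4819 = 0.8134.

β = +0.813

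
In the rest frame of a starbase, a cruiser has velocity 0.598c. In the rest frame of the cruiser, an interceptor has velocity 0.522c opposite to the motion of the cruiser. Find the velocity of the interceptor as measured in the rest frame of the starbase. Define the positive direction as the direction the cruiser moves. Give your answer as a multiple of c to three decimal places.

With v = 0.598 and u' = -0.522 (in units of c),
u = (u' + v)/(1 + u'v/c²):
u = (-0.522 + 0.598) / (1 + (-0.522)·0.598) = 0.0760/0.6878 = 0.1105

+0.110c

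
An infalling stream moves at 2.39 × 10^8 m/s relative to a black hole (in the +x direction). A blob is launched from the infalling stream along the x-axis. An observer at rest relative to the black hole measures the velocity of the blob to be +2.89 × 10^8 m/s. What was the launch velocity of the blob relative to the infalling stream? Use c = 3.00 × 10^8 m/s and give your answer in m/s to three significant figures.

+2.15 × 10^8 m/s

v = 0.797c, u = 0.963c.
Invert the composition law: u' = (u − v)/(1 − uv/c²).
u' = (0.963 − 0.797) / (1 − (0.963)(0.797)) = 0.1667/0.2325 = 0.7167.
u' = 0.7167 × 3.00 × 10^8 m/s.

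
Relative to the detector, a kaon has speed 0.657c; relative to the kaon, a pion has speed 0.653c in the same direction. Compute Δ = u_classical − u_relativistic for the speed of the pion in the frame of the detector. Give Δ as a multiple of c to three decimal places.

Galilean: u_cl = 0.653 + 0.657 = 1.3100.
Relativistic: u_rel = (0.653 + 0.657) / (1 + 0.653·0.657) = 1.3100/1.4290 = 0.9167.
Δ = 1.3100 − 0.9167 = 0.3933.
(The classical prediction exceeds c; the relativistic result does not.)

Δ = 0.393c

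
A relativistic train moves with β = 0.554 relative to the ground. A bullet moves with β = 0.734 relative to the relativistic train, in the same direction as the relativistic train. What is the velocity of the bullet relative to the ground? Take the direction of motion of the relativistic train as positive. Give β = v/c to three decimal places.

β = 0.916

With v = 0.554 and u' = 0.734 (in units of c),
u = (u' + v)/(1 + u'v/c²):
u = (0.734 + 0.554) / (1 + 0.734·0.554) = 1.2880/1.4066 = 0.9157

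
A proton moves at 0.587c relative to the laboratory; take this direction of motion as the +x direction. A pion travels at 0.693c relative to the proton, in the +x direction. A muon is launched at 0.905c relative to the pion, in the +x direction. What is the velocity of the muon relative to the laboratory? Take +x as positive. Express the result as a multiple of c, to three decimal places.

Apply u = (u' + v)/(1 + u'v/c²) successively, working outward toward the laboratory.
Start: velocity of the proton relative to the laboratory = 0.5870c.
Compose with the pion (u' = 0.693 in the proton frame): u_1 = (0.693 + 0.587) / (1 + 0.693·0.587) = 1.2800/1.4068 = 0.9099.
Compose with the muon (u' = 0.905 in the pion frame): u_2 = (0.905 + 0.910) / (1 + 0.905·0.910) = 1.8149/1.8234 = 0.9953.

0.995c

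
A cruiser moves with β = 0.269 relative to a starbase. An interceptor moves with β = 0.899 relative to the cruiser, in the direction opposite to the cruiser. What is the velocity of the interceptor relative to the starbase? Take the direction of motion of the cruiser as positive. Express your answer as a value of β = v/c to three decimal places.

β = -0.831

With v = 0.269 and u' = -0.899 (in units of c),
u = (u' + v)/(1 + u'v/c²):
u = (-0.899 + 0.269) / (1 + (-0.899)·0.269) = -0.6300/0.7582 = -0.8309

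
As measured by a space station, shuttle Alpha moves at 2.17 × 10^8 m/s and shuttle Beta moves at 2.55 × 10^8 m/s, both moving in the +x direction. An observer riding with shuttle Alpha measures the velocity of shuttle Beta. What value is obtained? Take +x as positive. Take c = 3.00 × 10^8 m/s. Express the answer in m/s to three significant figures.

+9.87 × 10^7 m/s

β_A = 0.723, β_B = 0.850 (dividing each by c = 3.00 × 10^8 m/s).
Transform to A's frame with the inverse velocity-addition law: u' = (u − v)/(1 − uv/c²), taking u = β_B and v = β_A.
u' = (0.850 − 0.723) / (1 − (0.723)(0.850)) = 0.1267/0.3852 = 0.3289.
u' = 0.3289 × 3.00 × 10^8 m/s.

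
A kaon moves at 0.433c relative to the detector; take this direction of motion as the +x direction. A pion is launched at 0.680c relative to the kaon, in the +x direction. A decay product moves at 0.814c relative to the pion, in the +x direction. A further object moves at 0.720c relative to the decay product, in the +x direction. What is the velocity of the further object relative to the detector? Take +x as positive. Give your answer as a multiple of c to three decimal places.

0.997c

Apply u = (u' + v)/(1 + u'v/c²) successively, working outward toward the detector.
Start: velocity of the kaon relative to the detector = 0.4330c.
Compose with the pion (u' = 0.680 in the kaon frame): u_1 = (0.680 + 0.433) / (1 + 0.680·0.433) = 1.1130/1.2944 = 0.8598.
Compose with the decay product (u' = 0.814 in the pion frame): u_2 = (0.814 + 0.860) / (1 + 0.814·0.860) = 1.6738/1.6999 = 0.9847.
Compose with the further object (u' = 0.720 in the decay product frame): u_3 = (0.720 + 0.985) / (1 + 0.720·0.985) = 1.7047/1.7090 = 0.9975.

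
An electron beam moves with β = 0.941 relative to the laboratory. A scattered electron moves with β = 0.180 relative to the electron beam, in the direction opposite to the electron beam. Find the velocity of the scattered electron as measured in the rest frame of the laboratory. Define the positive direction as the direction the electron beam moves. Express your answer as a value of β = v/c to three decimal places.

With v = 0.941 and u' = -0.180 (in units of c),
u = (u' + v)/(1 + u'v/c²):
u = (-0.180 + 0.941) / (1 + (-0.180)·0.941) = 0.7610/0.8306 = 0.9162

β = +0.916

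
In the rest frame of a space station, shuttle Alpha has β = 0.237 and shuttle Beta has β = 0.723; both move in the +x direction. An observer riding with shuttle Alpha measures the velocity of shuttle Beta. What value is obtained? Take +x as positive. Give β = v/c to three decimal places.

β = +0.586

β_A = 0.237, β_B = 0.723.
Transform to A's frame with the inverse velocity-addition law: u' = (u − v)/(1 − uv/c²), taking u = β_B and v = β_A.
u' = (0.723 − 0.237) / (1 − (0.237)(0.723)) = 0.4860/0.8286 = 0.5865.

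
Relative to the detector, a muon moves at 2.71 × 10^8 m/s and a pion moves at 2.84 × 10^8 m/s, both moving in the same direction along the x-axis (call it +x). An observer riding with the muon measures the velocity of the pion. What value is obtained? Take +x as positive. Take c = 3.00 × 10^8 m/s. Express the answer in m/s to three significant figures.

+8.98 × 10^7 m/s

β_A = 0.903, β_B = 0.947 (dividing each by c = 3.00 × 10^8 m/s).
Transform to A's frame with the inverse velocity-addition law: u' = (u − v)/(1 − uv/c²), taking u = β_B and v = β_A.
u' = (0.947 − 0.903) / (1 − (0.903)(0.947)) = 0.0433/0.1448 = 0.2992.
u' = 0.2992 × 3.00 × 10^8 m/s.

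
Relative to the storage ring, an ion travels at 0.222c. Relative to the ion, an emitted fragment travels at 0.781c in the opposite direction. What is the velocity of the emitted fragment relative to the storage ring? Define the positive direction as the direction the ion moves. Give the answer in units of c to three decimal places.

With v = 0.222 and u' = -0.781 (in units of c),
u = (u' + v)/(1 + u'v/c²):
u = (-0.781 + 0.222) / (1 + (-0.781)·0.222) = -0.5590/0.8266 = -0.6762
(Galilean addition would give -0.559c.)

-0.676c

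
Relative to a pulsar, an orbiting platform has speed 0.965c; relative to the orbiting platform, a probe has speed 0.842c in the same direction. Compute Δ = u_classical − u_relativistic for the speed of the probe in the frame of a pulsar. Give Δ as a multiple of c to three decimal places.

Galilean: u_cl = 0.842 + 0.965 = 1.8070.
Relativistic: u_rel = (0.842 + 0.965) / (1 + 0.842·0.965) = 1.8070/1.8125 = 0.9969.
Δ = 1.8070 − 0.9969 = 0.8101.
(The classical prediction exceeds c; the relativistic result does not.)

Δ = 0.810c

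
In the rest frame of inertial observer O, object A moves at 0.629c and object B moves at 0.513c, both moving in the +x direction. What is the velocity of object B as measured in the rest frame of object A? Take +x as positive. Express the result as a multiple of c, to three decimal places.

β_A = 0.629, β_B = 0.513.
Transform to A's frame with the inverse velocity-addition law: u' = (u − v)/(1 − uv/c²), taking u = β_B and v = β_A.
u' = (0.513 − 0.629) / (1 − (0.629)(0.513)) = -0.1160/0.6773 = -0.1713.

-0.171c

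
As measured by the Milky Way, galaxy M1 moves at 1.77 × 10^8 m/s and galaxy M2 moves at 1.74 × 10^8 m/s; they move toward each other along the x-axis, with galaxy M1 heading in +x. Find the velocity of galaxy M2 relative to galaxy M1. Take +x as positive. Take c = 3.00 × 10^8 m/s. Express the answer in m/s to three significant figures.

-2.62 × 10^8 m/s

β_A = 0.590, β_B = -0.580 (dividing each by c = 3.00 × 10^8 m/s).
Transform to A's frame with the inverse velocity-addition law: u' = (u − v)/(1 − uv/c²), taking u = β_B and v = β_A.
u' = (-0.580 − 0.590) / (1 − (0.590)(-0.580)) = -1.1700/1.3422 = -0.8717.
u' = -0.8717 × 3.00 × 10^8 m/s.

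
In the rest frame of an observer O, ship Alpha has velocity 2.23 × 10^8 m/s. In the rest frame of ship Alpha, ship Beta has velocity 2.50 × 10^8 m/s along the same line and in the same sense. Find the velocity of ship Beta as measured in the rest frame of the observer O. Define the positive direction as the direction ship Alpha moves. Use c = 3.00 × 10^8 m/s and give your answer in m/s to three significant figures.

In units of c (dividing by 3.00 × 10^8 m/s): v = 0.743, u' = 0.833.
u = (u' + v)/(1 + u'v/c²):
u = (0.833 + 0.743) / (1 + 0.833·0.743) = 1.5767/1.6194 = 0.9736
(Galilean addition would give +1.577c, exceeding c.)
Converting back: u = 0.9736 × 3.00 × 10^8 m/s.

2.92 × 10^8 m/s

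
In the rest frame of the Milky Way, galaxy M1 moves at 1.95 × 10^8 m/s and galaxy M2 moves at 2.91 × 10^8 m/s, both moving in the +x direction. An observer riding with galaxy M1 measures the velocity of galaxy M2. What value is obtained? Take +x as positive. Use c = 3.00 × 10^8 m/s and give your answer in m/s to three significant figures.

β_A = 0.650, β_B = 0.970 (dividing each by c = 3.00 × 10^8 m/s).
Transform to A's frame with the inverse velocity-addition law: u' = (u − v)/(1 − uv/c²), taking u = β_B and v = β_A.
u' = (0.970 − 0.650) / (1 − (0.650)(0.970)) = 0.3200/0.3695 = 0.8660.
u' = 0.8660 × 3.00 × 10^8 m/s.

+2.60 × 10^8 m/s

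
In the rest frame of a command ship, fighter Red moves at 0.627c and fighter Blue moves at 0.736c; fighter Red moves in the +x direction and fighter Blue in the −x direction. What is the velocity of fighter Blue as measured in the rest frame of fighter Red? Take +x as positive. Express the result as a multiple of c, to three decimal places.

β_A = 0.627, β_B = -0.736.
Transform to A's frame with the inverse velocity-addition law: u' = (u − v)/(1 − uv/c²), taking u = β_B and v = β_A.
u' = (-0.736 − 0.627) / (1 − (0.627)(-0.736)) = -1.3630/1.4615 = -0.9326.

-0.933c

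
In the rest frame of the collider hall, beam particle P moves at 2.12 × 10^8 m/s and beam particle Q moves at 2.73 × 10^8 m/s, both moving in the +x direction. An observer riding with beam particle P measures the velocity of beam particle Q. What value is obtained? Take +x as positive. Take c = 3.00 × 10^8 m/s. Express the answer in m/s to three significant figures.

β_A = 0.707, β_B = 0.910 (dividing each by c = 3.00 × 10^8 m/s).
Transform to A's frame with the inverse velocity-addition law: u' = (u − v)/(1 − uv/c²), taking u = β_B and v = β_A.
u' = (0.910 − 0.707) / (1 − (0.707)(0.910)) = 0.2033/0.3569 = 0.5697.
u' = 0.5697 × 3.00 × 10^8 m/s.

+1.71 × 10^8 m/s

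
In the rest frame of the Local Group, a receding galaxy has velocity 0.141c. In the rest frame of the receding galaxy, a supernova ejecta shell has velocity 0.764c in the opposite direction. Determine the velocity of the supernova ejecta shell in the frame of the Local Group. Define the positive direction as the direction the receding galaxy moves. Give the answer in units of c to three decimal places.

-0.698c

With v = 0.141 and u' = -0.764 (in units of c),
u = (u' + v)/(1 + u'v/c²):
u = (-0.764 + 0.141) / (1 + (-0.764)·0.141) = -0.6230/0.8923 = -0.6982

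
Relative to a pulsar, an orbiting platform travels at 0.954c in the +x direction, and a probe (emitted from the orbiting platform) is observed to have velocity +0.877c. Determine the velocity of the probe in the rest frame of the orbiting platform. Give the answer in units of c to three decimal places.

-0.471c

Invert the composition law: u' = (u − v)/(1 − uv/c²).
u' = (0.877 − 0.954) / (1 − (0.877)(0.954)) = -0.0770/0.1633 = -0.4714.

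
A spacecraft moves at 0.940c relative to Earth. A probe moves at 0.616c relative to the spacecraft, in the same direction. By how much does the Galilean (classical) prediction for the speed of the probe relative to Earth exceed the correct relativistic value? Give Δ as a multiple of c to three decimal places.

Δ = 0.571c

Galilean: u_cl = 0.616 + 0.940 = 1.5560.
Relativistic: u_rel = (0.616 + 0.940) / (1 + 0.616·0.940) = 1.5560/1.5790 = 0.9854.
Δ = 1.5560 − 0.9854 = 0.5706.
(The classical prediction exceeds c; the relativistic result does not.)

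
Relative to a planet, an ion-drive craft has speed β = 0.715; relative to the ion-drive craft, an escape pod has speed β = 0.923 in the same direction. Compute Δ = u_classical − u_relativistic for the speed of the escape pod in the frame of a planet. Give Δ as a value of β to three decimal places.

Galilean: u_cl = 0.923 + 0.715 = 1.6380.
Relativistic: u_rel = (0.923 + 0.715) / (1 + 0.923·0.715) = 1.6380/1.6599 = 0.9868.
Δ = 1.6380 − 0.9868 = 0.6512.
(The classical prediction exceeds c; the relativistic result does not.)

Δ = 0.651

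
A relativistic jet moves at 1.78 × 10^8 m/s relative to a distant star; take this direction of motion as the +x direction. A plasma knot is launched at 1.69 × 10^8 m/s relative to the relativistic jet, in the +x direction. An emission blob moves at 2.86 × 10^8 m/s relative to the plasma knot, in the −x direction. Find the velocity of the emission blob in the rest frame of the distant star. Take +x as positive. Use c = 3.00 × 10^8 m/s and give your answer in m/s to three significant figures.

Apply u = (u' + v)/(1 + u'v/c²) successively, working outward toward the distant star.
(Dividing each given speed by c = 3.00 × 10^8 m/s to work in units of c.)
Start: velocity of the relativistic jet relative to the distant star = 0.5933c.
Compose with the plasma knot (u' = 0.563 in the relativistic jet frame): u_1 = (0.563 + 0.593) / (1 + 0.563·0.593) = 1.1567/1.3342 = 0.8669.
Compose with the emission blob (u' = -0.953 in the plasma knot frame): u_2 = (-0.953 + 0.867) / (1 + (-0.953)·0.867) = -0.0864/0.1735 = -0.4980.
So u = -0.4980 × 3.00 × 10^8 m/s.

-1.49 × 10^8 m/s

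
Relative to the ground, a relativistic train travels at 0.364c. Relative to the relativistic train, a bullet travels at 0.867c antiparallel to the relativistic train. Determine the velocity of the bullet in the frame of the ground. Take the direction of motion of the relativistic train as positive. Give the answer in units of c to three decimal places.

With v = 0.364 and u' = -0.867 (in units of c),
u = (u' + v)/(1 + u'v/c²):
u = (-0.867 + 0.364) / (1 + (-0.867)·0.364) = -0.5030/0.6844 = -0.7349

-0.735c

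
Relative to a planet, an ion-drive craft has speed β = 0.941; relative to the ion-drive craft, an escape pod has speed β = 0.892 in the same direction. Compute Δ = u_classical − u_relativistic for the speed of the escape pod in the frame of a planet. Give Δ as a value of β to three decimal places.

Δ = 0.836

Galilean: u_cl = 0.892 + 0.941 = 1.8330.
Relativistic: u_rel = (0.892 + 0.941) / (1 + 0.892·0.941) = 1.8330/1.8394 = 0.9965.
Δ = 1.8330 − 0.9965 = 0.8365.
(The classical prediction exceeds c; the relativistic result does not.)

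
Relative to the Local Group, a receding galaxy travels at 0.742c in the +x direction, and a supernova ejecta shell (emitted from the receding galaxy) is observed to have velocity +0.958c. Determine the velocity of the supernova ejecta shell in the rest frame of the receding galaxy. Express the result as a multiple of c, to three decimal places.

+0.747c

Invert the composition law: u' = (u − v)/(1 − uv/c²).
u' = (0.958 − 0.742) / (1 − (0.958)(0.742)) = 0.2160/0.2892 = 0.7470.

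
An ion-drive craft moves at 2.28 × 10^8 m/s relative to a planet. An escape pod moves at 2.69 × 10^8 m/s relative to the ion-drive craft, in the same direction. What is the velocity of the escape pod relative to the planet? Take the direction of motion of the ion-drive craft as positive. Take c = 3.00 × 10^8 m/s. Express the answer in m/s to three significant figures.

In units of c (dividing by 3.00 × 10^8 m/s): v = 0.760, u' = 0.897.
u = (u' + v)/(1 + u'v/c²):
u = (0.897 + 0.760) / (1 + 0.897·0.760) = 1.6567/1.6815 = 0.9853
(Galilean addition would give +1.657c, exceeding c.)
Converting back: u = 0.9853 × 3.00 × 10^8 m/s.

2.96 × 10^8 m/s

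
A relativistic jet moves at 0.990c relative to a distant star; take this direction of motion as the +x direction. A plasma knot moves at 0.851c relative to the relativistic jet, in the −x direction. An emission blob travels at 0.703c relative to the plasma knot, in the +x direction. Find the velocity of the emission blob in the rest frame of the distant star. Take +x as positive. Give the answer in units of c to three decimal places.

+0.978c

Apply u = (u' + v)/(1 + u'v/c²) successively, working outward toward the distant star.
Start: velocity of the relativistic jet relative to the distant star = 0.9900c.
Compose with the plasma knot (u' = -0.851 in the relativistic jet frame): u_1 = (-0.851 + 0.990) / (1 + (-0.851)·0.990) = 0.1390/0.1575 = 0.8825.
Compose with the emission blob (u' = 0.703 in the plasma knot frame): u_2 = (0.703 + 0.882) / (1 + 0.703·0.882) = 1.5855/1.6204 = 0.9785.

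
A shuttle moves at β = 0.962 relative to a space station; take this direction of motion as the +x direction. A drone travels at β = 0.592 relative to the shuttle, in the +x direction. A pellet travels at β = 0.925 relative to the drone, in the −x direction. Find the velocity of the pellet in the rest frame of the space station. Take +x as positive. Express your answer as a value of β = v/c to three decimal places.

β = +0.774

Apply u = (u' + v)/(1 + u'v/c²) successively, working outward toward the space station.
Start: velocity of the shuttle relative to the space station = 0.9620c.
Compose with the drone (u' = 0.592 in the shuttle frame): u_1 = (0.592 + 0.962) / (1 + 0.592·0.962) = 1.5540/1.5695 = 0.9901.
Compose with the pellet (u' = -0.925 in the drone frame): u_2 = (-0.925 + 0.990) / (1 + (-0.925)·0.990) = 0.0651/0.0841 = 0.7740.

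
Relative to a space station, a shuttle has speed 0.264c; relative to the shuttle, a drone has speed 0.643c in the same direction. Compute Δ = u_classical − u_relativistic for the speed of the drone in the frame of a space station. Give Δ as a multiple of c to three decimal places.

Δ = 0.132c

Galilean: u_cl = 0.643 + 0.264 = 0.9070.
Relativistic: u_rel = (0.643 + 0.264) / (1 + 0.643·0.264) = 0.9070/1.1698 = 0.7754.
Δ = 0.9070 − 0.7754 = 0.1316.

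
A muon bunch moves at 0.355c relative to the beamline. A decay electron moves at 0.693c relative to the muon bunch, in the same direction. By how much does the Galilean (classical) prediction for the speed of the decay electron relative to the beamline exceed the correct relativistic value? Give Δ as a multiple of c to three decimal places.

Galilean: u_cl = 0.693 + 0.355 = 1.0480.
Relativistic: u_rel = (0.693 + 0.355) / (1 + 0.693·0.355) = 1.0480/1.2460 = 0.8411.
Δ = 1.0480 − 0.8411 = 0.2069.
(The classical prediction exceeds c; the relativistic result does not.)

Δ = 0.207c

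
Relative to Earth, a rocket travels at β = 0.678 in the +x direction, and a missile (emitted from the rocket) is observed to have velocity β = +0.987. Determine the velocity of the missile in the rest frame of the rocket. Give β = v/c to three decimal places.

β = +0.934

Invert the composition law: u' = (u − v)/(1 − uv/c²).
u' = (0.987 − 0.678) / (1 − (0.987)(0.678)) = 0.3090/0.3308 = 0.9341.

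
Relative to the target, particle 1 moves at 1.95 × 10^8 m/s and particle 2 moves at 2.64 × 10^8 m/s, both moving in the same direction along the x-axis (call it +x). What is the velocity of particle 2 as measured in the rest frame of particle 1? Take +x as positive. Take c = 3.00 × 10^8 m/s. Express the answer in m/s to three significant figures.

β_A = 0.650, β_B = 0.880 (dividing each by c = 3.00 × 10^8 m/s).
Transform to A's frame with the inverse velocity-addition law: u' = (u − v)/(1 − uv/c²), taking u = β_B and v = β_A.
u' = (0.880 − 0.650) / (1 − (0.650)(0.880)) = 0.2300/0.4280 = 0.5374.
u' = 0.5374 × 3.00 × 10^8 m/s.

+1.61 × 10^8 m/s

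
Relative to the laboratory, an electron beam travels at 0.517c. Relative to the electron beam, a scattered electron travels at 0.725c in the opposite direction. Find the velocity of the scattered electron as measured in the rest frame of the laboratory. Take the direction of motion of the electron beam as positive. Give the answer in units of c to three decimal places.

With v = 0.517 and u' = -0.725 (in units of c),
u = (u' + v)/(1 + u'v/c²):
u = (-0.725 + 0.517) / (1 + (-0.725)·0.517) = -0.2080/0.6252 = -0.3327
(Galilean addition would give -0.208c.)

-0.333c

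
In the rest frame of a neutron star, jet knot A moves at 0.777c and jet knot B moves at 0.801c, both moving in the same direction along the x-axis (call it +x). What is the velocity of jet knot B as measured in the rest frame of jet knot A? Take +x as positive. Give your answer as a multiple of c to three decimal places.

β_A = 0.777, β_B = 0.801.
Transform to A's frame with the inverse velocity-addition law: u' = (u − v)/(1 − uv/c²), taking u = β_B and v = β_A.
u' = (0.801 − 0.777) / (1 − (0.777)(0.801)) = 0.0240/0.3776 = 0.0636.

+0.064c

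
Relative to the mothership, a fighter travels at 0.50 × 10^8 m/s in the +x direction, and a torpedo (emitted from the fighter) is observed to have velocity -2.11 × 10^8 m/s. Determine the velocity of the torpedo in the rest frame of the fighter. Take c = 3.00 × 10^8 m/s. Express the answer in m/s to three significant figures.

v = 0.167c, u = -0.703c.
Invert the composition law: u' = (u − v)/(1 − uv/c²).
u' = (-0.703 − 0.167) / (1 − (-0.703)(0.167)) = -0.8700/1.1172 = -0.7787.
u' = -0.7787 × 3.00 × 10^8 m/s.

-2.34 × 10^8 m/s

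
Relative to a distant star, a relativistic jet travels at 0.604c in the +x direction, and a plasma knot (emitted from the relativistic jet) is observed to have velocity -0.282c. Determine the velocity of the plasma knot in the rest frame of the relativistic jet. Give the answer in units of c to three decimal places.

-0.757c

Invert the composition law: u' = (u − v)/(1 − uv/c²).
u' = (-0.282 − 0.604) / (1 − (-0.282)(0.604)) = -0.8860/1.1703 = -0.7571.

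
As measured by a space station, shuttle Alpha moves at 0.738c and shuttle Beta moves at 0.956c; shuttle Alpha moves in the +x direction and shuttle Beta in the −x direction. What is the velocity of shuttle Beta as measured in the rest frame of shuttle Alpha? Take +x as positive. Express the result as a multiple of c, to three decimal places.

β_A = 0.738, β_B = -0.956.
Transform to A's frame with the inverse velocity-addition law: u' = (u − v)/(1 − uv/c²), taking u = β_B and v = β_A.
u' = (-0.956 − 0.738) / (1 − (0.738)(-0.956)) = -1.6940/1.7055 = -0.9932.

-0.993c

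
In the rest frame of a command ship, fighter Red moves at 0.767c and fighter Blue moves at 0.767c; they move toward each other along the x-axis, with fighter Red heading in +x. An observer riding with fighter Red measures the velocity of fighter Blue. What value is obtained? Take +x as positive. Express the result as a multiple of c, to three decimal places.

-0.966c

β_A = 0.767, β_B = -0.767.
Transform to A's frame with the inverse velocity-addition law: u' = (u − v)/(1 − uv/c²), taking u = β_B and v = β_A.
u' = (-0.767 − 0.767) / (1 − (0.767)(-0.767)) = -1.5340/1.5883 = -0.9658.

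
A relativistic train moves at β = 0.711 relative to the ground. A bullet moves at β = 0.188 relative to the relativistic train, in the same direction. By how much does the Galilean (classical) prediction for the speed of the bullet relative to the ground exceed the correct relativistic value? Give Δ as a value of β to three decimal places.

Galilean: u_cl = 0.188 + 0.711 = 0.8990.
Relativistic: u_rel = (0.188 + 0.711) / (1 + 0.188·0.711) = 0.8990/1.1337 = 0.7930.
Δ = 0.8990 − 0.7930 = 0.1060.

Δ = 0.106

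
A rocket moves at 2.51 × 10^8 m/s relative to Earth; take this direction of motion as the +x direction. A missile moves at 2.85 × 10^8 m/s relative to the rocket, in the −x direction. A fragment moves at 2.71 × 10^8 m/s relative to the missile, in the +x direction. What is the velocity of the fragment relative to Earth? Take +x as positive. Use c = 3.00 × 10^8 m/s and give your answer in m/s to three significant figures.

+2.10 × 10^8 m/s

Apply u = (u' + v)/(1 + u'v/c²) successively, working outward toward Earth.
(Dividing each given speed by c = 3.00 × 10^8 m/s to work in units of c.)
Start: velocity of the rocket relative to Earth = 0.8367c.
Compose with the missile (u' = -0.950 in the rocket frame): u_1 = (-0.950 + 0.837) / (1 + (-0.950)·0.837) = -0.1133/0.2052 = -0.5524.
Compose with the fragment (u' = 0.903 in the missile frame): u_2 = (0.903 + (-0.552)) / (1 + 0.903·(-0.552)) = 0.3509/0.5010 = 0.7005.
So u = 0.7005 × 3.00 × 10^8 m/s.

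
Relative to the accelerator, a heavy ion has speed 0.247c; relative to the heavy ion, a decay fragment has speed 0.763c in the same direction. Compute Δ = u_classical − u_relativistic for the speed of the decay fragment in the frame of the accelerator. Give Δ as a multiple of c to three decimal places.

Galilean: u_cl = 0.763 + 0.247 = 1.0100.
Relativistic: u_rel = (0.763 + 0.247) / (1 + 0.763·0.247) = 1.0100/1.1885 = 0.8498.
Δ = 1.0100 − 0.8498 = 0.1602.
(The classical prediction exceeds c; the relativistic result does not.)

Δ = 0.160c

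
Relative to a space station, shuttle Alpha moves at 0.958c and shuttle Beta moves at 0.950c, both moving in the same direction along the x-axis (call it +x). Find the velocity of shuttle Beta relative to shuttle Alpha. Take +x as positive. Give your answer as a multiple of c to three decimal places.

β_A = 0.958, β_B = 0.950.
Transform to A's frame with the inverse velocity-addition law: u' = (u − v)/(1 − uv/c²), taking u = β_B and v = β_A.
u' = (0.950 − 0.958) / (1 − (0.958)(0.950)) = -0.0080/0.0899 = -0.0890.

-0.089c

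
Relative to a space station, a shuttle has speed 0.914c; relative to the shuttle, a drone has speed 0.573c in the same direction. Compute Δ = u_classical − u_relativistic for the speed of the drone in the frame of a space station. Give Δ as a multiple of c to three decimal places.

Galilean: u_cl = 0.573 + 0.914 = 1.4870.
Relativistic: u_rel = (0.573 + 0.914) / (1 + 0.573·0.914) = 1.4870/1.5237 = 0.9759.
Δ = 1.4870 − 0.9759 = 0.5111.
(The classical prediction exceeds c; the relativistic result does not.)

Δ = 0.511c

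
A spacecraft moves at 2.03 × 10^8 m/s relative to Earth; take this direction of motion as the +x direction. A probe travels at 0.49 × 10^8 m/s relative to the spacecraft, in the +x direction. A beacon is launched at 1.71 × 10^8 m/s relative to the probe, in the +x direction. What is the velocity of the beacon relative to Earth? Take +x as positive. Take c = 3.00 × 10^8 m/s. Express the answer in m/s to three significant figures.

2.78 × 10^8 m/s

Apply u = (u' + v)/(1 + u'v/c²) successively, working outward toward Earth.
(Dividing each given speed by c = 3.00 × 10^8 m/s to work in units of c.)
Start: velocity of the spacecraft relative to Earth = 0.6767c.
Compose with the probe (u' = 0.163 in the spacecraft frame): u_1 = (0.163 + 0.677) / (1 + 0.163·0.677) = 0.8400/1.1105 = 0.7564.
Compose with the beacon (u' = 0.570 in the probe frame): u_2 = (0.570 + 0.756) / (1 + 0.570·0.756) = 1.3264/1.4311 = 0.9268.
So u = 0.9268 × 3.00 × 10^8 m/s.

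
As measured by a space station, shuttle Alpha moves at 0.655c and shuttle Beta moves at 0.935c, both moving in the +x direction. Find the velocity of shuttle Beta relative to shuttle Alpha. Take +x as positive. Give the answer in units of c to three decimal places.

+0.722c

β_A = 0.655, β_B = 0.935.
Transform to A's frame with the inverse velocity-addition law: u' = (u − v)/(1 − uv/c²), taking u = β_B and v = β_A.
u' = (0.935 − 0.655) / (1 − (0.655)(0.935)) = 0.2800/0.3876 = 0.7224.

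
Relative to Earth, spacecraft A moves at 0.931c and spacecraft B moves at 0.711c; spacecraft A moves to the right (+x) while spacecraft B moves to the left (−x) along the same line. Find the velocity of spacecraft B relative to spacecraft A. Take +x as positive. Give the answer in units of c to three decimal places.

β_A = 0.931, β_B = -0.711.
Transform to A's frame with the inverse velocity-addition law: u' = (u − v)/(1 − uv/c²), taking u = β_B and v = β_A.
u' = (-0.711 − 0.931) / (1 − (0.931)(-0.711)) = -1.6420/1.6619 = -0.9880.

-0.988c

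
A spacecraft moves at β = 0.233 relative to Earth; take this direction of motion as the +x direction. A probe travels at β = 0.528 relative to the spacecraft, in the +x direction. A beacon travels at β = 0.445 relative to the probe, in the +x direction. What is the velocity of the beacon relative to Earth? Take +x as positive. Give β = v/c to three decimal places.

Apply u = (u' + v)/(1 + u'v/c²) successively, working outward toward Earth.
Start: velocity of the spacecraft relative to Earth = 0.2330c.
Compose with the probe (u' = 0.528 in the spacecraft frame): u_1 = (0.528 + 0.233) / (1 + 0.528·0.233) = 0.7610/1.1230 = 0.6776.
Compose with the beacon (u' = 0.445 in the probe frame): u_2 = (0.445 + 0.678) / (1 + 0.445·0.678) = 1.1226/1.3015 = 0.8625.

β = 0.863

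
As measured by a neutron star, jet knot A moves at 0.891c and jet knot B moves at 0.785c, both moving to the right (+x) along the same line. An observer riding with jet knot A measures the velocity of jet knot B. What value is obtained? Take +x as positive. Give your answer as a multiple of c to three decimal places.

β_A = 0.891, β_B = 0.785.
Transform to A's frame with the inverse velocity-addition law: u' = (u − v)/(1 − uv/c²), taking u = β_B and v = β_A.
u' = (0.785 − 0.891) / (1 − (0.891)(0.785)) = -0.1060/0.3006 = -0.3527.

-0.353c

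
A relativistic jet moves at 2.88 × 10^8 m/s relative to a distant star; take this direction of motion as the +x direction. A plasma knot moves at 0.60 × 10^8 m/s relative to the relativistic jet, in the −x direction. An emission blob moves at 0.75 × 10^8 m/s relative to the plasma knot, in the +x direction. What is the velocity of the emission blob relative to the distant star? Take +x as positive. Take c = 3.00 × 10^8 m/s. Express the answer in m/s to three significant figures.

Apply u = (u' + v)/(1 + u'v/c²) successively, working outward toward the distant star.
(Dividing each given speed by c = 3.00 × 10^8 m/s to work in units of c.)
Start: velocity of the relativistic jet relative to the distant star = 0.9600c.
Compose with the plasma knot (u' = -0.200 in the relativistic jet frame): u_1 = (-0.200 + 0.960) / (1 + (-0.200)·0.960) = 0.7600/0.8080 = 0.9406.
Compose with the emission blob (u' = 0.250 in the plasma knot frame): u_2 = (0.250 + 0.941) / (1 + 0.250·0.941) = 1.1906/1.2351 = 0.9639.
So u = 0.9639 × 3.00 × 10^8 m/s.

+2.89 × 10^8 m/s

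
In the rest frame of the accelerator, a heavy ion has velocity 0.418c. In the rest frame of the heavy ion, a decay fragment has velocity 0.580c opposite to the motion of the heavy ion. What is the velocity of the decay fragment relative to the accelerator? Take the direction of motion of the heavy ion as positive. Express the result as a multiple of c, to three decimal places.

With v = 0.418 and u' = -0.580 (in units of c),
u = (u' + v)/(1 + u'v/c²):
u = (-0.580 + 0.418) / (1 + (-0.580)·0.418) = -0.1620/0.7576 = -0.2138

-0.214c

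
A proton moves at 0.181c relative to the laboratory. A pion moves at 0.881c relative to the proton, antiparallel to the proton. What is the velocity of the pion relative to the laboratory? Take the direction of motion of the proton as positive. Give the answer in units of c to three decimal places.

With v = 0.181 and u' = -0.881 (in units of c),
u = (u' + v)/(1 + u'v/c²):
u = (-0.881 + 0.181) / (1 + (-0.881)·0.181) = -0.7000/0.8405 = -0.8328
(Galilean addition would give -0.700c.)

-0.833c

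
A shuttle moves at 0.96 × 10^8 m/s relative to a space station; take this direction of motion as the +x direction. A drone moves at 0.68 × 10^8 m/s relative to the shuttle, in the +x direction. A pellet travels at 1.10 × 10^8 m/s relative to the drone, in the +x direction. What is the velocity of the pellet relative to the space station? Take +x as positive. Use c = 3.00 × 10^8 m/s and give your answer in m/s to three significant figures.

2.22 × 10^8 m/s

Apply u = (u' + v)/(1 + u'v/c²) successively, working outward toward the space station.
(Dividing each given speed by c = 3.00 × 10^8 m/s to work in units of c.)
Start: velocity of the shuttle relative to the space station = 0.3200c.
Compose with the drone (u' = 0.227 in the shuttle frame): u_1 = (0.227 + 0.320) / (1 + 0.227·0.320) = 0.5467/1.0725 = 0.5097.
Compose with the pellet (u' = 0.367 in the drone frame): u_2 = (0.367 + 0.510) / (1 + 0.367·0.510) = 0.8764/1.1869 = 0.7384.
So u = 0.7384 × 3.00 × 10^8 m/s.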